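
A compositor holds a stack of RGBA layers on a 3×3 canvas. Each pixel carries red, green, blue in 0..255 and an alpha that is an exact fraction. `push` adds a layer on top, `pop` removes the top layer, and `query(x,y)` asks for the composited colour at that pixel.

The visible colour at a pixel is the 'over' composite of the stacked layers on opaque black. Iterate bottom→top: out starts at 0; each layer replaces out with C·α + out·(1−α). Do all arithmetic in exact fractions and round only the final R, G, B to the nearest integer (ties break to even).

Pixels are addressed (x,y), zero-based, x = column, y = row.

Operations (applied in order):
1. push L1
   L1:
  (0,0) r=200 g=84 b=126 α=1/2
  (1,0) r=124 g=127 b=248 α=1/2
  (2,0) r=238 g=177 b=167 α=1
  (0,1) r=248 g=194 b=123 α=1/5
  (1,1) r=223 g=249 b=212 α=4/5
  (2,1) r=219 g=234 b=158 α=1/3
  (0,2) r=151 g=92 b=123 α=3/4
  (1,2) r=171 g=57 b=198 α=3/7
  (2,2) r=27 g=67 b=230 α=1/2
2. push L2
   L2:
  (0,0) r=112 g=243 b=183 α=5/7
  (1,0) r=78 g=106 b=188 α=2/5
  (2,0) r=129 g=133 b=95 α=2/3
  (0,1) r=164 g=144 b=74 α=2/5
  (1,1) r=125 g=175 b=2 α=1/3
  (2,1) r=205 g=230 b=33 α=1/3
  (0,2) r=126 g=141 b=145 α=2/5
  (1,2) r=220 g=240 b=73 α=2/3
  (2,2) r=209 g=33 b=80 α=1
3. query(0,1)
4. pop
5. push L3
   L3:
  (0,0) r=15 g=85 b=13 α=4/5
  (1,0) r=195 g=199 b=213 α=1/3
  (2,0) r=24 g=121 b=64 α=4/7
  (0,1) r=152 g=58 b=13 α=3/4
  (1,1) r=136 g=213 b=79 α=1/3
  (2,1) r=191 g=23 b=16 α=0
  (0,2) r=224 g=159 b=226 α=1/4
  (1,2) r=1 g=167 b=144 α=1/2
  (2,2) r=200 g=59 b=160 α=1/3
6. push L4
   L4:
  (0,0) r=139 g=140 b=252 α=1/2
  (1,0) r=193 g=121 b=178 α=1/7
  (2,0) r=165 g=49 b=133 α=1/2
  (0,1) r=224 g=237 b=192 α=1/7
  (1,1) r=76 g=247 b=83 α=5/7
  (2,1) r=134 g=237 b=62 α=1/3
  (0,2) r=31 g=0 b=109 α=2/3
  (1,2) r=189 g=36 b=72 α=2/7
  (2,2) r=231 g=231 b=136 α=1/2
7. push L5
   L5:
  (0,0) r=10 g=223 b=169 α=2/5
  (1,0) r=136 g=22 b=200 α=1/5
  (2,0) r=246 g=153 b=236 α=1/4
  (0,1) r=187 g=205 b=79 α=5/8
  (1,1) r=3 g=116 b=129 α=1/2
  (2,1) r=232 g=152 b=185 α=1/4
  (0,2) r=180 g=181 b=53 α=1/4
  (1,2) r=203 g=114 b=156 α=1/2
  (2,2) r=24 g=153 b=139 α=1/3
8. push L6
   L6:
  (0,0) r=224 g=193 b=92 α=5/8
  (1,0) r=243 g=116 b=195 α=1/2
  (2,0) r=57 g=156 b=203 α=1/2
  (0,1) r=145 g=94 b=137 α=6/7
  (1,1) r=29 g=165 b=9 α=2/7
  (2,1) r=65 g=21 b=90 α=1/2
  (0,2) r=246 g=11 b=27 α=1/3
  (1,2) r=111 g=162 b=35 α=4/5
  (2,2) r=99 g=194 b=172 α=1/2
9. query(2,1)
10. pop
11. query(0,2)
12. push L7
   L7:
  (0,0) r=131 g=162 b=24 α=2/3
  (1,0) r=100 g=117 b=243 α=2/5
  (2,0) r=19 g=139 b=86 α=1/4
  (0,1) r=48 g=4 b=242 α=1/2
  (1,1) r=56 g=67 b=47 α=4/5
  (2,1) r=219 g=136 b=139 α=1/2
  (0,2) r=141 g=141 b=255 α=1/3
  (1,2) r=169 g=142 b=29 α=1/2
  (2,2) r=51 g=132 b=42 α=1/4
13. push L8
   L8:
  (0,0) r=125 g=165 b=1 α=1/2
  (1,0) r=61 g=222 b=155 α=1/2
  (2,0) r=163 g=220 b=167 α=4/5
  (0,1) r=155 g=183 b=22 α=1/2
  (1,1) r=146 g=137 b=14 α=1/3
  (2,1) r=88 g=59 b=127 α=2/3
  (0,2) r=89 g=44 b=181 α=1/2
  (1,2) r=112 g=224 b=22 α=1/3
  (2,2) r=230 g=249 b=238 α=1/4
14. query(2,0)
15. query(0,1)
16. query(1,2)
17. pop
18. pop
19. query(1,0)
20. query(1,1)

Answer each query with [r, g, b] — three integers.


(0,1) stack=L1,L2; from [0,0,0]:
after L1 α=1/5: [248/5, 194/5, 123/5]
after L2 α=2/5: [2384/25, 2022/25, 1109/25]
rounded: [95, 81, 44]

(2,1) stack=L1,L3,L4,L5,L6; from [0,0,0]:
L1 α=1/3: [73, 78, 158/3]
L3 α=0: [73, 78, 158/3]
L4 α=1/3: [280/3, 131, 502/9]
L5 α=1/4: [128, 545/4, 1057/12]
L6 α=1/2: [193/2, 629/8, 2137/24]
rounded: [96, 79, 89]

(0,2) stack=L1,L3,L4,L5; from [0,0,0]:
+L1 (α=3/4) → [453/4, 69, 369/4]
+L3 (α=1/4) → [2255/16, 183/2, 2011/16]
+L4 (α=2/3) → [3247/48, 61/2, 1833/16]
+L5 (α=1/4) → [6127/64, 545/8, 6347/64]
= [96, 68, 99]

query (2,0) [L1,L3,L4,L5,L7,L8] — begin 0,0,0
L1 α=1: [238, 177, 167]
L3 α=4/7: [810/7, 145, 757/7]
L4 α=1/2: [1965/14, 97, 844/7]
L5 α=1/4: [9339/56, 111, 1046/7]
L7 α=1/4: [29081/224, 118, 935/7]
L8 α=4/5: [175129/1120, 998/5, 5611/35]
rounded: [156, 200, 160]

at x=0,y=1 over L1,L3,L4,L5,L7,L8:
L1 α=1/5: [248/5, 194/5, 123/5]
L3 α=3/4: [632/5, 266/5, 159/10]
L4 α=1/7: [4912/35, 2781/35, 1437/35]
L5 α=5/8: [47461/280, 22109/140, 2267/35]
L7 α=1/2: [60901/560, 22669/280, 10737/70]
L8 α=1/2: [147701/1120, 73909/560, 12277/140]
→ [132, 132, 88]

at x=1,y=2 over L1,L3,L4,L5,L7,L8:
L1 α=3/7: [513/7, 171/7, 594/7]
L3 α=1/2: [260/7, 670/7, 801/7]
L4 α=2/7: [3946/49, 3854/49, 5013/49]
L5 α=1/2: [13893/98, 4720/49, 12657/98]
L7 α=1/2: [30455/196, 5839/49, 15499/196]
L8 α=1/3: [41431/294, 22654/147, 5885/98]
rounded: [141, 154, 60]

at x=1,y=0 over L1,L3,L4,L5:
+L1 (α=1/2) → [62, 127/2, 124]
+L3 (α=1/3) → [319/3, 326/3, 461/3]
+L4 (α=1/7) → [831/7, 773/7, 1100/7]
+L5 (α=1/5) → [4276/35, 3246/35, 1160/7]
rounded: [122, 93, 166]

at x=1,y=1 over L1,L3,L4,L5:
L1 α=4/5: [892/5, 996/5, 848/5]
L3 α=1/3: [2464/15, 1019/5, 697/5]
L4 α=5/7: [10628/105, 8213/35, 3469/35]
L5 α=1/2: [10943/210, 12273/70, 3992/35]
= [52, 175, 114]


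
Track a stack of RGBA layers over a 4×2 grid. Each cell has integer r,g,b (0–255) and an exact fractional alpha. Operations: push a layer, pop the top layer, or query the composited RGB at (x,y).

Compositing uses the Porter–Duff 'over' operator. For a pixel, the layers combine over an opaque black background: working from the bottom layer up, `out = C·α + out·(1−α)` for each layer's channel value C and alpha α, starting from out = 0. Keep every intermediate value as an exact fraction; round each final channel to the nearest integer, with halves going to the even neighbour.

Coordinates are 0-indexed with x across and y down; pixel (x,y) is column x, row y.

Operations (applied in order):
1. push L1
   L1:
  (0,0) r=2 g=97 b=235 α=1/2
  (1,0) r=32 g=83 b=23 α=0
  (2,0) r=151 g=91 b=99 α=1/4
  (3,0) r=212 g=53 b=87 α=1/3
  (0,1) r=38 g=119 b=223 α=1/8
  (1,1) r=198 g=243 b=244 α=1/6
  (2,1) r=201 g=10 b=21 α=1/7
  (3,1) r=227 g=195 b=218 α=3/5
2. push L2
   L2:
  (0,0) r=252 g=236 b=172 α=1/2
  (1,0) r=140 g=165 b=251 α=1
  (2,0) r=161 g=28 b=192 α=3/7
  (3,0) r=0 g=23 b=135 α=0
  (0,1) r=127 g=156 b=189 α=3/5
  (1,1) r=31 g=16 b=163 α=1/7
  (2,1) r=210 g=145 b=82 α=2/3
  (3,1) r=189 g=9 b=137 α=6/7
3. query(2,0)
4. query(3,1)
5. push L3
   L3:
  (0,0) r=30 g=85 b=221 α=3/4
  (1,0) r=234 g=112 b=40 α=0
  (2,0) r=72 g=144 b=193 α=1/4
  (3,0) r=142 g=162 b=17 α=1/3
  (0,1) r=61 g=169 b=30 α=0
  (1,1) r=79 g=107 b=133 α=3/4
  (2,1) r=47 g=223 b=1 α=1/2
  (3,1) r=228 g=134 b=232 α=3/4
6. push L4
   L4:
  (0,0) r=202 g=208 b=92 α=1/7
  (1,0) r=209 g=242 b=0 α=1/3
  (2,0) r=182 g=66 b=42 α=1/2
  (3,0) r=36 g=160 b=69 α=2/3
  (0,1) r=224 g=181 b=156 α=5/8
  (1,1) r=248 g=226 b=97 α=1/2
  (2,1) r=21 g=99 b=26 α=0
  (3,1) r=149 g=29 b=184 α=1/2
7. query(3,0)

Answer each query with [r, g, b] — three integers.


at x=2,y=0 over L1,L2:
after L1 α=1/4: [151/4, 91/4, 99/4]
after L2 α=3/7: [634/7, 25, 675/7]
rounded: [91, 25, 96]

query (3,1) [L1,L2] — begin 0,0,0
L1 α=3/5: [681/5, 117, 654/5]
L2 α=6/7: [6351/35, 171/7, 4764/35]
= [181, 24, 136]

at x=3,y=0 over L1,L2,L3,L4:
after L1 α=1/3: [212/3, 53/3, 29]
after L2 α=0: [212/3, 53/3, 29]
after L3 α=1/3: [850/9, 592/9, 25]
after L4 α=2/3: [1498/27, 3472/27, 163/3]
= [55, 129, 54]


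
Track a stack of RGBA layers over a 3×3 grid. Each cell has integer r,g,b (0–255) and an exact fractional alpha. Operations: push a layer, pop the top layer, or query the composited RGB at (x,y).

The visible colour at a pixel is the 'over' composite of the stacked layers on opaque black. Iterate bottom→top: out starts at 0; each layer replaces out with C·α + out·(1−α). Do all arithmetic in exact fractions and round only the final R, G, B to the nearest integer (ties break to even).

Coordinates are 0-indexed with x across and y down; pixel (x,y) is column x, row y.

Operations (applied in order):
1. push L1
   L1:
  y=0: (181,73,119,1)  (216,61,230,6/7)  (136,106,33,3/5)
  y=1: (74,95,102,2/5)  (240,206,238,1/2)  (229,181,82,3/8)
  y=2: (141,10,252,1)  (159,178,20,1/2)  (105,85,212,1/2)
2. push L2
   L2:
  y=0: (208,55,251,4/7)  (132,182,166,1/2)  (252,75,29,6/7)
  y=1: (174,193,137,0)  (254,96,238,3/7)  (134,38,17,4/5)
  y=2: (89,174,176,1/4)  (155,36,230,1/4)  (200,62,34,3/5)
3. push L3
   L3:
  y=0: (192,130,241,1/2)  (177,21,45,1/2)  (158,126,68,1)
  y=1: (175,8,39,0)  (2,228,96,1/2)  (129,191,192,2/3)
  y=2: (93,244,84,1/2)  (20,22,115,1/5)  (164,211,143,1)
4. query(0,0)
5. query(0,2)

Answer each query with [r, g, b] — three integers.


at x=0,y=0 over L1,L2,L3:
L1 α=1: [181, 73, 119]
L2 α=4/7: [1375/7, 439/7, 1361/7]
L3 α=1/2: [2719/14, 1349/14, 1524/7]
→ [194, 96, 218]

query (0,2) [L1,L2,L3] — begin 0,0,0
L1 α=1: [141, 10, 252]
L2 α=1/4: [128, 51, 233]
L3 α=1/2: [221/2, 295/2, 317/2]
→ [110, 148, 158]


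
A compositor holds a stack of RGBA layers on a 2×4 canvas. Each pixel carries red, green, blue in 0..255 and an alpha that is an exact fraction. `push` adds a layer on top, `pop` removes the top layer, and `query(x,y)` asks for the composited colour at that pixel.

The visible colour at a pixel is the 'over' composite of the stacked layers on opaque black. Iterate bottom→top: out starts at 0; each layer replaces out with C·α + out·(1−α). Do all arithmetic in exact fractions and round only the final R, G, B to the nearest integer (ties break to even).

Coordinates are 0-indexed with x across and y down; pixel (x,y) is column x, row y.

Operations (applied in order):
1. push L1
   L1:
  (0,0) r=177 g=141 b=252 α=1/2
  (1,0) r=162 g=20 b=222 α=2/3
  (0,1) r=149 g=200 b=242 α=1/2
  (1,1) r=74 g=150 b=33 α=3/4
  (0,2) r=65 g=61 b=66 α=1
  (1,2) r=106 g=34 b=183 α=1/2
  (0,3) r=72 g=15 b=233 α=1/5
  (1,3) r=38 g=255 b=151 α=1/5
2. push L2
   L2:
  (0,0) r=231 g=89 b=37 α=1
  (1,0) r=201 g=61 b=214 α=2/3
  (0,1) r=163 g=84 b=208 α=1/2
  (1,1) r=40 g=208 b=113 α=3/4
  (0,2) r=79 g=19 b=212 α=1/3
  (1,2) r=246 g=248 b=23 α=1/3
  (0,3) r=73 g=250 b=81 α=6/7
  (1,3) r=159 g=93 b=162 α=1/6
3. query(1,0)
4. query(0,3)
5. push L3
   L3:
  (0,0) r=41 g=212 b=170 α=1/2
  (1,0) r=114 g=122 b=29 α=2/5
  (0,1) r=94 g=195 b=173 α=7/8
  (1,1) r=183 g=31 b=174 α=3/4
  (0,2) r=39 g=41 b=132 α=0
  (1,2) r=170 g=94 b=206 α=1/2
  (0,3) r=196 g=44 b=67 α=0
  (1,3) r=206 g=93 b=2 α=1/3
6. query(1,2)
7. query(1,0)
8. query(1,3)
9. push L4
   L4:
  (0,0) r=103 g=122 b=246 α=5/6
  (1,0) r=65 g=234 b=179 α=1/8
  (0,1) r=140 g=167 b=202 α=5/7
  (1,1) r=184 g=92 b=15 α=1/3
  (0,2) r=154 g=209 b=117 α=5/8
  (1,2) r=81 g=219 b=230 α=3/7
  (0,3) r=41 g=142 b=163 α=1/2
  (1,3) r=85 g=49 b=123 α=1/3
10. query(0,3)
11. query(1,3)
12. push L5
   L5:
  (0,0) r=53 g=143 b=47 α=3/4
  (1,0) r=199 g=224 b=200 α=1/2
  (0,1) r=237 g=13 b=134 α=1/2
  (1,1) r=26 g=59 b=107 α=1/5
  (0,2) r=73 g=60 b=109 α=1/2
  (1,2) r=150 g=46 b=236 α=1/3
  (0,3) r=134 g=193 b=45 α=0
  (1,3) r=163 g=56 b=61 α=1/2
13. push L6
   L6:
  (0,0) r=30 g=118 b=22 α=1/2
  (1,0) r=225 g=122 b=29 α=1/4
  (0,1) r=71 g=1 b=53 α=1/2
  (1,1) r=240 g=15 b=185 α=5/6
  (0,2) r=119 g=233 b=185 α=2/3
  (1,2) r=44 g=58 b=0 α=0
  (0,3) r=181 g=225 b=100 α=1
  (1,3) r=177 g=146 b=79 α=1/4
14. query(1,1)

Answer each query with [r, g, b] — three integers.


(1,0) stack=L1,L2; from [0,0,0]:
after L1 α=2/3: [108, 40/3, 148]
after L2 α=2/3: [170, 406/9, 192]
→ [170, 45, 192]

at x=0,y=3 over L1,L2:
L1 α=1/5: [72/5, 3, 233/5]
L2 α=6/7: [2262/35, 1503/7, 2663/35]
= [65, 215, 76]

(1,2) stack=L1,L2,L3; from [0,0,0]:
L1 α=1/2: [53, 17, 183/2]
L2 α=1/3: [352/3, 94, 206/3]
L3 α=1/2: [431/3, 94, 412/3]
rounded: [144, 94, 137]

at x=1,y=0 over L1,L2,L3:
+L1 (α=2/3) → [108, 40/3, 148]
+L2 (α=2/3) → [170, 406/9, 192]
+L3 (α=2/5) → [738/5, 1138/15, 634/5]
→ [148, 76, 127]

(1,3) stack=L1,L2,L3; from [0,0,0]:
after L1 α=1/5: [38/5, 51, 151/5]
after L2 α=1/6: [197/6, 58, 313/6]
after L3 α=1/3: [815/9, 209/3, 319/9]
= [91, 70, 35]

(0,3) stack=L1,L2,L3,L4; from [0,0,0]:
L1 α=1/5: [72/5, 3, 233/5]
L2 α=6/7: [2262/35, 1503/7, 2663/35]
L3 α=0: [2262/35, 1503/7, 2663/35]
L4 α=1/2: [3697/70, 2497/14, 4184/35]
= [53, 178, 120]

at x=1,y=3 over L1,L2,L3,L4:
L1 α=1/5: [38/5, 51, 151/5]
L2 α=1/6: [197/6, 58, 313/6]
L3 α=1/3: [815/9, 209/3, 319/9]
L4 α=1/3: [2395/27, 565/9, 1745/27]
rounded: [89, 63, 65]

(1,1) stack=L1,L2,L3,L4,L5,L6; from [0,0,0]:
after L1 α=3/4: [111/2, 225/2, 99/4]
after L2 α=3/4: [351/8, 1473/8, 1455/16]
after L3 α=3/4: [4743/32, 2217/32, 9807/64]
after L4 α=1/3: [7687/48, 3689/48, 3429/32]
after L5 α=1/5: [7999/60, 4397/60, 857/8]
after L6 α=5/6: [79999/360, 8897/360, 8257/48]
= [222, 25, 172]


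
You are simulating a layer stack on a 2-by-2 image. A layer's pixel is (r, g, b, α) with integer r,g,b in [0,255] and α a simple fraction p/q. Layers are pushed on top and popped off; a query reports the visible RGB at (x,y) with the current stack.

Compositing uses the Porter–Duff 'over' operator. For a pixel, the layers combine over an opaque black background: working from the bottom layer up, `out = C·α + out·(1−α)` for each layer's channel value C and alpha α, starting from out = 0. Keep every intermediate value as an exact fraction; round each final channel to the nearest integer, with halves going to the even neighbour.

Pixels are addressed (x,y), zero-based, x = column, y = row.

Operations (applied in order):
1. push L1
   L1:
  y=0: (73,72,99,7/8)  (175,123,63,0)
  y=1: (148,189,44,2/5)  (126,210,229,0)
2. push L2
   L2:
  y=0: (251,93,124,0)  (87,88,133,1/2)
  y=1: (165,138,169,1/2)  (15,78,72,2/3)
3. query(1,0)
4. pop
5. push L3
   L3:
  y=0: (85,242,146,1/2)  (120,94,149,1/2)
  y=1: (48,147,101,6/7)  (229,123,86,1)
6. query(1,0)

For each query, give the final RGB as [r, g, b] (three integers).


query (1,0) [L1,L2] — begin 0,0,0
+L1 (α=0) → [0, 0, 0]
+L2 (α=1/2) → [87/2, 44, 133/2]
→ [44, 44, 66]

query (1,0) [L1,L3] — begin 0,0,0
after L1 α=0: [0, 0, 0]
after L3 α=1/2: [60, 47, 149/2]
rounded: [60, 47, 74]


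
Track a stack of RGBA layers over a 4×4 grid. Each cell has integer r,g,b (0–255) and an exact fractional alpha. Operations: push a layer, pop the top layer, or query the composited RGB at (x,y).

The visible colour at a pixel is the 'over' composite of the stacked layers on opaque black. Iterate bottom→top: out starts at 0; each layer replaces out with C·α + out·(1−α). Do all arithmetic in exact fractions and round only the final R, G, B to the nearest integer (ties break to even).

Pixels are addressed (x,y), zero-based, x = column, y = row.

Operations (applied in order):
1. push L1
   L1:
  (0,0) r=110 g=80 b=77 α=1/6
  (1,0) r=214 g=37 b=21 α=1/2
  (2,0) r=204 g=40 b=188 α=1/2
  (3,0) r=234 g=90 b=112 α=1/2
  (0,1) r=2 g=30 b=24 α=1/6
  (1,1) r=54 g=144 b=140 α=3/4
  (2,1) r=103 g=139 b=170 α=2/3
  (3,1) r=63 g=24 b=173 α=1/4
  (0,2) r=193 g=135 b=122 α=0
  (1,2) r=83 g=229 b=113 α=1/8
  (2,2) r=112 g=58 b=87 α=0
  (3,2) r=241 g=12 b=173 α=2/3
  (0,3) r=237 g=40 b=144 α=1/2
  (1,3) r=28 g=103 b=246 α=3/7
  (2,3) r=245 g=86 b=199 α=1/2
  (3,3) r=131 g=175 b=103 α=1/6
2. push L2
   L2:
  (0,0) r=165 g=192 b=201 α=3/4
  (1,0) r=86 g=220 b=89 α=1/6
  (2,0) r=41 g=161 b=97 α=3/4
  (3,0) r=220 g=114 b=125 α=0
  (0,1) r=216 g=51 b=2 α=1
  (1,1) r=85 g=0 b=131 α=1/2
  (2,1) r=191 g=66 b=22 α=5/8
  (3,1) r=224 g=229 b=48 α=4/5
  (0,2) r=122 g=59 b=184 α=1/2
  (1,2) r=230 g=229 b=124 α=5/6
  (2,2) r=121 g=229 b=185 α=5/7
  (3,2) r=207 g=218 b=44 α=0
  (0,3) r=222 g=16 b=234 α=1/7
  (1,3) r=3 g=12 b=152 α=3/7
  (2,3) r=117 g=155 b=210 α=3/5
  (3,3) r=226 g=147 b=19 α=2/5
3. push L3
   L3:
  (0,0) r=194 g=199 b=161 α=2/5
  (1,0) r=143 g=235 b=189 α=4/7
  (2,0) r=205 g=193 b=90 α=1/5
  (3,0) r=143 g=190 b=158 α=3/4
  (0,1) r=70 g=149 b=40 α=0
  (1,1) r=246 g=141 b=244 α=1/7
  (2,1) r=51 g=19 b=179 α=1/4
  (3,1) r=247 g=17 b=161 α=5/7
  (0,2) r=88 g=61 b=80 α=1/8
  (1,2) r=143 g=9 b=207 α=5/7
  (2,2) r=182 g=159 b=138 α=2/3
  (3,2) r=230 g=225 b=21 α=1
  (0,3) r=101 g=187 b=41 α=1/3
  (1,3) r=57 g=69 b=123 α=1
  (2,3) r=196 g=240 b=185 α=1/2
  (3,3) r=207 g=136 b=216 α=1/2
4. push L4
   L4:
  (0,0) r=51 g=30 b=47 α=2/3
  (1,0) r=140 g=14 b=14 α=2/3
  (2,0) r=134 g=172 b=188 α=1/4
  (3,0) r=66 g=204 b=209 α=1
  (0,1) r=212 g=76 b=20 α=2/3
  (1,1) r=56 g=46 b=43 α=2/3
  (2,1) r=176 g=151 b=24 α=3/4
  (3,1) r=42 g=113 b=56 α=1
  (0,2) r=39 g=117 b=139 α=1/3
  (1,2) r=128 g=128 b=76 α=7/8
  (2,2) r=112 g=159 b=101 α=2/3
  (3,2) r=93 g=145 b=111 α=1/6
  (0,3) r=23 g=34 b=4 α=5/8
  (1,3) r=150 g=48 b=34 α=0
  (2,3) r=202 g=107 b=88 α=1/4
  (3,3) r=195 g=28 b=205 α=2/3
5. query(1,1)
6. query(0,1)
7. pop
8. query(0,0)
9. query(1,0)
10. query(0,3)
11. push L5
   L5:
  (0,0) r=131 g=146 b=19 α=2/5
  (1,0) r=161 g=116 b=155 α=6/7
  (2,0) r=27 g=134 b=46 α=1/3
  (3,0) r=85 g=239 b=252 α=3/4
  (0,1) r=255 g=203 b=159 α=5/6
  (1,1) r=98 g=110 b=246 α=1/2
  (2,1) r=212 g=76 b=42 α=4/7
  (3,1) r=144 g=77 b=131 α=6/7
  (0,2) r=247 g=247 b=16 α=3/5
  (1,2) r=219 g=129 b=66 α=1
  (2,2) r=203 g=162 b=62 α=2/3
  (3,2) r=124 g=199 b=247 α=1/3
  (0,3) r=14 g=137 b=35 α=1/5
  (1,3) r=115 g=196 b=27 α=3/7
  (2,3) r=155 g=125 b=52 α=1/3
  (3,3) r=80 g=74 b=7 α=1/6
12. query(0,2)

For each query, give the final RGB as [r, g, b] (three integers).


(1,1) stack=L1,L2,L3,L4; from [0,0,0]:
L1 α=3/4: [81/2, 108, 105]
L2 α=1/2: [251/4, 54, 118]
L3 α=1/7: [1245/14, 465/7, 136]
L4 α=2/3: [2813/42, 1109/21, 74]
→ [67, 53, 74]

(0,1) stack=L1,L2,L3,L4; from [0,0,0]:
+L1 (α=1/6) → [1/3, 5, 4]
+L2 (α=1) → [216, 51, 2]
+L3 (α=0) → [216, 51, 2]
+L4 (α=2/3) → [640/3, 203/3, 14]
= [213, 68, 14]

query (0,0) [L1,L2,L3] — begin 0,0,0
after L1 α=1/6: [55/3, 40/3, 77/6]
after L2 α=3/4: [385/3, 442/3, 3695/24]
after L3 α=2/5: [773/5, 168, 6271/40]
= [155, 168, 157]

at x=1,y=0 over L1,L2,L3:
+L1 (α=1/2) → [107, 37/2, 21/2]
+L2 (α=1/6) → [207/2, 625/12, 283/12]
+L3 (α=4/7) → [1765/14, 4385/28, 3307/28]
→ [126, 157, 118]

at x=0,y=3 over L1,L2,L3:
after L1 α=1/2: [237/2, 20, 72]
after L2 α=1/7: [933/7, 136/7, 666/7]
after L3 α=1/3: [2573/21, 527/7, 1619/21]
= [123, 75, 77]

(0,2) stack=L1,L2,L3,L5; from [0,0,0]:
after L1 α=0: [0, 0, 0]
after L2 α=1/2: [61, 59/2, 92]
after L3 α=1/8: [515/8, 535/16, 181/2]
after L5 α=3/5: [3479/20, 6463/40, 229/5]
→ [174, 162, 46]


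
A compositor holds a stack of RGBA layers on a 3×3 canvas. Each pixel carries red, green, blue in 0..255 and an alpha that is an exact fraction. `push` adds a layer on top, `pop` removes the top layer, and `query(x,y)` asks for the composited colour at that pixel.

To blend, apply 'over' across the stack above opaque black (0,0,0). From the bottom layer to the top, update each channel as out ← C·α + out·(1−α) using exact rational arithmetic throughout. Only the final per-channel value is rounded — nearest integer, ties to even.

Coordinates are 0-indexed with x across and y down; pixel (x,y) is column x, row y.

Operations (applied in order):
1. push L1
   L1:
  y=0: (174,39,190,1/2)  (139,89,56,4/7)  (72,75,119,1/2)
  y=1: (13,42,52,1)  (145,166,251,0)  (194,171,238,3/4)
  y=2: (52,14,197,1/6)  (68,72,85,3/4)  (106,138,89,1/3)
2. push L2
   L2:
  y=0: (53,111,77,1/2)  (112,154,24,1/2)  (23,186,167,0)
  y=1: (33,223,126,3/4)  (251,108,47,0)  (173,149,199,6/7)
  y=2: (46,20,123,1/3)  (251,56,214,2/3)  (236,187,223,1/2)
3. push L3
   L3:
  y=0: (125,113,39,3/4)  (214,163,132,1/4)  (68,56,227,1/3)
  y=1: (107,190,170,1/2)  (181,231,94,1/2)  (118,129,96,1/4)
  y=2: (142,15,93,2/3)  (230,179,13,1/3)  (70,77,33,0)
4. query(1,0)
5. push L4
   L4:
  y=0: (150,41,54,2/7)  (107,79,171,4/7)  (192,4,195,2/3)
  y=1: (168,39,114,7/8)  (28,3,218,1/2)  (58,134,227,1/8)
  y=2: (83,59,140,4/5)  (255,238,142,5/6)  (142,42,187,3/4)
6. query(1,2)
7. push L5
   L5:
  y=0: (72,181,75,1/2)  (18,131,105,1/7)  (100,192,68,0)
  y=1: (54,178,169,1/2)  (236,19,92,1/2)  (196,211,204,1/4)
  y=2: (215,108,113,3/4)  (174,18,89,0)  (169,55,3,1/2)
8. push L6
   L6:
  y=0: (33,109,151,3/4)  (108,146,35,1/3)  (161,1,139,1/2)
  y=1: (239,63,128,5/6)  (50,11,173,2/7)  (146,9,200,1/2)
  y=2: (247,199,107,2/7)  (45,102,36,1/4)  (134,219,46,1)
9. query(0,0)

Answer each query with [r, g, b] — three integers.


(1,0) stack=L1,L2,L3; from [0,0,0]:
after L1 α=4/7: [556/7, 356/7, 32]
after L2 α=1/2: [670/7, 717/7, 28]
after L3 α=1/4: [877/7, 823/7, 54]
rounded: [125, 118, 54]

(1,2) stack=L1,L2,L3,L4; from [0,0,0]:
after L1 α=3/4: [51, 54, 255/4]
after L2 α=2/3: [553/3, 166/3, 1967/12]
after L3 α=1/3: [1796/9, 869/9, 2045/18]
after L4 α=5/6: [13271/54, 11579/54, 14825/108]
= [246, 214, 137]

(0,0) stack=L1,L2,L3,L4,L5,L6; from [0,0,0]:
after L1 α=1/2: [87, 39/2, 95]
after L2 α=1/2: [70, 261/4, 86]
after L3 α=3/4: [445/4, 1617/16, 203/4]
after L4 α=2/7: [3425/28, 9397/112, 1447/28]
after L5 α=1/2: [5441/56, 29669/224, 3547/56]
after L6 α=3/4: [10985/224, 102917/896, 28915/224]
= [49, 115, 129]


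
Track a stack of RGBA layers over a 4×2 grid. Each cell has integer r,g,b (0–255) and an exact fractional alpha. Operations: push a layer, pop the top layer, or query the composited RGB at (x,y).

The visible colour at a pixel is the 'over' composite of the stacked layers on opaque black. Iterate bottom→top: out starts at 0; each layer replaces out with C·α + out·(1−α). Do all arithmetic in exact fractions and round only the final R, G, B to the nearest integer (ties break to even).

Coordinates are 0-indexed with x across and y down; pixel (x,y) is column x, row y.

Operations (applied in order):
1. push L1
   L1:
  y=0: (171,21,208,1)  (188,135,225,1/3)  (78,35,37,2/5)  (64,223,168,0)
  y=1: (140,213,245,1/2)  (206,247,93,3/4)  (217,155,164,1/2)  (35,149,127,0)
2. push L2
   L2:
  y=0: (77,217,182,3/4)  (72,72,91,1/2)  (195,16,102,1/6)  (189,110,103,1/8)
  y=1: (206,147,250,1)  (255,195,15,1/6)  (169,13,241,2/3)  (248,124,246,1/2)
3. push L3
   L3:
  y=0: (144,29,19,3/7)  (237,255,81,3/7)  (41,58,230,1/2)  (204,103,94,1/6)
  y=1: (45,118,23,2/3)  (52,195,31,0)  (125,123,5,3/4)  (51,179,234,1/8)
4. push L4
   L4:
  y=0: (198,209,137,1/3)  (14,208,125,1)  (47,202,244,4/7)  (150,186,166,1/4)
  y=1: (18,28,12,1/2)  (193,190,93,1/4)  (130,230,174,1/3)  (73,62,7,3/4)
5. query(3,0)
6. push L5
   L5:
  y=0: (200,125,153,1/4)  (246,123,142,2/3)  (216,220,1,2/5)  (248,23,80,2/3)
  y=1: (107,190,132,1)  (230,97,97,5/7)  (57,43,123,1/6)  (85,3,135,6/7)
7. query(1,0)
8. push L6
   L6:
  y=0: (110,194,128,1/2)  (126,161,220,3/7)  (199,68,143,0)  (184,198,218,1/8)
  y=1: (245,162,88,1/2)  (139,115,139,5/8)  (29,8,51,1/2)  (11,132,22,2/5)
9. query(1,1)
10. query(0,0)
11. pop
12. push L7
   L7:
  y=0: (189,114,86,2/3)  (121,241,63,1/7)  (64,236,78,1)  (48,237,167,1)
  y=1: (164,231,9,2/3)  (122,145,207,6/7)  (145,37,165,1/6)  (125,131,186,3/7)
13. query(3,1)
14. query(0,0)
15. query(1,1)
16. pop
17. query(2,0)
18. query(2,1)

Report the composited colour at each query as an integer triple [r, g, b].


(3,0) stack=L1,L2,L3,L4; from [0,0,0]:
after L1 α=0: [0, 0, 0]
after L2 α=1/8: [189/8, 55/4, 103/8]
after L3 α=1/6: [859/16, 229/8, 1267/48]
after L4 α=1/4: [4977/64, 2175/32, 3923/64]
→ [78, 68, 61]

(1,0) stack=L1,L2,L3,L4,L5; from [0,0,0]:
after L1 α=1/3: [188/3, 45, 75]
after L2 α=1/2: [202/3, 117/2, 83]
after L3 α=3/7: [2941/21, 999/7, 575/7]
after L4 α=1: [14, 208, 125]
after L5 α=2/3: [506/3, 454/3, 409/3]
= [169, 151, 136]

query (1,1) [L1,L2,L3,L4,L5,L6] — begin 0,0,0
L1 α=3/4: [309/2, 741/4, 279/4]
L2 α=1/6: [685/4, 1495/8, 485/8]
L3 α=0: [685/4, 1495/8, 485/8]
L4 α=1/4: [2827/16, 6005/32, 2199/32]
L5 α=5/7: [12027/56, 13765/112, 9959/112]
L6 α=5/8: [75001/448, 105695/896, 107717/896]
= [167, 118, 120]

query (0,0) [L1,L2,L3,L4,L5,L6] — begin 0,0,0
+L1 (α=1) → [171, 21, 208]
+L2 (α=3/4) → [201/2, 168, 377/2]
+L3 (α=3/7) → [834/7, 759/7, 811/7]
+L4 (α=1/3) → [1018/7, 2981/21, 2581/21]
+L5 (α=1/4) → [2227/14, 964/7, 913/7]
+L6 (α=1/2) → [3767/28, 1161/7, 1809/14]
→ [135, 166, 129]

at x=3,y=1 over L1,L2,L3,L4,L5,L7:
L1 α=0: [0, 0, 0]
L2 α=1/2: [124, 62, 123]
L3 α=1/8: [919/8, 613/8, 1095/8]
L4 α=3/4: [2671/32, 2101/32, 1263/32]
L5 α=6/7: [2713/32, 2677/224, 27183/224]
L7 α=3/7: [5713/56, 24685/392, 58431/392]
→ [102, 63, 149]

(0,0) stack=L1,L2,L3,L4,L5,L7; from [0,0,0]:
+L1 (α=1) → [171, 21, 208]
+L2 (α=3/4) → [201/2, 168, 377/2]
+L3 (α=3/7) → [834/7, 759/7, 811/7]
+L4 (α=1/3) → [1018/7, 2981/21, 2581/21]
+L5 (α=1/4) → [2227/14, 964/7, 913/7]
+L7 (α=2/3) → [7519/42, 2560/21, 2117/21]
→ [179, 122, 101]

query (1,1) [L1,L2,L3,L4,L5,L7] — begin 0,0,0
+L1 (α=3/4) → [309/2, 741/4, 279/4]
+L2 (α=1/6) → [685/4, 1495/8, 485/8]
+L3 (α=0) → [685/4, 1495/8, 485/8]
+L4 (α=1/4) → [2827/16, 6005/32, 2199/32]
+L5 (α=5/7) → [12027/56, 13765/112, 9959/112]
+L7 (α=6/7) → [53019/392, 111205/784, 149063/784]
rounded: [135, 142, 190]

query (2,0) [L1,L2,L3,L4,L5] — begin 0,0,0
after L1 α=2/5: [156/5, 14, 74/5]
after L2 α=1/6: [117/2, 43/3, 88/3]
after L3 α=1/2: [199/4, 217/6, 389/3]
after L4 α=4/7: [1349/28, 1833/14, 195]
after L5 α=2/5: [16143/140, 11659/70, 587/5]
rounded: [115, 167, 117]

query (2,1) [L1,L2,L3,L4,L5] — begin 0,0,0
after L1 α=1/2: [217/2, 155/2, 82]
after L2 α=2/3: [893/6, 69/2, 188]
after L3 α=3/4: [3143/24, 807/8, 203/4]
after L4 α=1/3: [4703/36, 1727/12, 551/6]
after L5 α=1/6: [25567/216, 9151/72, 3493/36]
→ [118, 127, 97]


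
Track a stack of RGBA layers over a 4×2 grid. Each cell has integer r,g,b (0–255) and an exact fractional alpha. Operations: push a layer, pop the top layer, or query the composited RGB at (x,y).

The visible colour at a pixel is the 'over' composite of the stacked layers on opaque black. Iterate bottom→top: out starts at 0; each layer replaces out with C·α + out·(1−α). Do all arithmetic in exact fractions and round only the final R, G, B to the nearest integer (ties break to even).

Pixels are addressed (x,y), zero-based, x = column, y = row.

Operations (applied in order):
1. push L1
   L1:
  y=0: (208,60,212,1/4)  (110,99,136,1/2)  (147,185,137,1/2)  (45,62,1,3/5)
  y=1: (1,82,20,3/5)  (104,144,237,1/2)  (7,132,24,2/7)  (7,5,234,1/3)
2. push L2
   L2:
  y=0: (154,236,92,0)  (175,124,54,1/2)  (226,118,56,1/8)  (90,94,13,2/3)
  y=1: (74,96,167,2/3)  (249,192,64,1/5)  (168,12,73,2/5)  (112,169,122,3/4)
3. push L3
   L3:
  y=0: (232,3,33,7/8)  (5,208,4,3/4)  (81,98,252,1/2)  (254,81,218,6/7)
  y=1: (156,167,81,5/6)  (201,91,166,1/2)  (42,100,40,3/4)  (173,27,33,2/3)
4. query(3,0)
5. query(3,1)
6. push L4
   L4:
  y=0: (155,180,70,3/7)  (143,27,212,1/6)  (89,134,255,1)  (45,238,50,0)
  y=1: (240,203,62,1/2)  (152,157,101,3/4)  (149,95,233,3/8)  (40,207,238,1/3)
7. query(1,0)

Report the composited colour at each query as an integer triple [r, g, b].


(3,0) stack=L1,L2,L3; from [0,0,0]:
+L1 (α=3/5) → [27, 186/5, 3/5]
+L2 (α=2/3) → [69, 1126/15, 133/15]
+L3 (α=6/7) → [1593/7, 8416/105, 19753/105]
→ [228, 80, 188]

(3,1) stack=L1,L2,L3; from [0,0,0]:
+L1 (α=1/3) → [7/3, 5/3, 78]
+L2 (α=3/4) → [1015/12, 763/6, 111]
+L3 (α=2/3) → [5167/36, 1087/18, 59]
rounded: [144, 60, 59]

(1,0) stack=L1,L2,L3,L4; from [0,0,0]:
L1 α=1/2: [55, 99/2, 68]
L2 α=1/2: [115, 347/4, 61]
L3 α=3/4: [65/2, 2843/16, 73/4]
L4 α=1/6: [611/12, 14647/96, 1213/24]
= [51, 153, 51]


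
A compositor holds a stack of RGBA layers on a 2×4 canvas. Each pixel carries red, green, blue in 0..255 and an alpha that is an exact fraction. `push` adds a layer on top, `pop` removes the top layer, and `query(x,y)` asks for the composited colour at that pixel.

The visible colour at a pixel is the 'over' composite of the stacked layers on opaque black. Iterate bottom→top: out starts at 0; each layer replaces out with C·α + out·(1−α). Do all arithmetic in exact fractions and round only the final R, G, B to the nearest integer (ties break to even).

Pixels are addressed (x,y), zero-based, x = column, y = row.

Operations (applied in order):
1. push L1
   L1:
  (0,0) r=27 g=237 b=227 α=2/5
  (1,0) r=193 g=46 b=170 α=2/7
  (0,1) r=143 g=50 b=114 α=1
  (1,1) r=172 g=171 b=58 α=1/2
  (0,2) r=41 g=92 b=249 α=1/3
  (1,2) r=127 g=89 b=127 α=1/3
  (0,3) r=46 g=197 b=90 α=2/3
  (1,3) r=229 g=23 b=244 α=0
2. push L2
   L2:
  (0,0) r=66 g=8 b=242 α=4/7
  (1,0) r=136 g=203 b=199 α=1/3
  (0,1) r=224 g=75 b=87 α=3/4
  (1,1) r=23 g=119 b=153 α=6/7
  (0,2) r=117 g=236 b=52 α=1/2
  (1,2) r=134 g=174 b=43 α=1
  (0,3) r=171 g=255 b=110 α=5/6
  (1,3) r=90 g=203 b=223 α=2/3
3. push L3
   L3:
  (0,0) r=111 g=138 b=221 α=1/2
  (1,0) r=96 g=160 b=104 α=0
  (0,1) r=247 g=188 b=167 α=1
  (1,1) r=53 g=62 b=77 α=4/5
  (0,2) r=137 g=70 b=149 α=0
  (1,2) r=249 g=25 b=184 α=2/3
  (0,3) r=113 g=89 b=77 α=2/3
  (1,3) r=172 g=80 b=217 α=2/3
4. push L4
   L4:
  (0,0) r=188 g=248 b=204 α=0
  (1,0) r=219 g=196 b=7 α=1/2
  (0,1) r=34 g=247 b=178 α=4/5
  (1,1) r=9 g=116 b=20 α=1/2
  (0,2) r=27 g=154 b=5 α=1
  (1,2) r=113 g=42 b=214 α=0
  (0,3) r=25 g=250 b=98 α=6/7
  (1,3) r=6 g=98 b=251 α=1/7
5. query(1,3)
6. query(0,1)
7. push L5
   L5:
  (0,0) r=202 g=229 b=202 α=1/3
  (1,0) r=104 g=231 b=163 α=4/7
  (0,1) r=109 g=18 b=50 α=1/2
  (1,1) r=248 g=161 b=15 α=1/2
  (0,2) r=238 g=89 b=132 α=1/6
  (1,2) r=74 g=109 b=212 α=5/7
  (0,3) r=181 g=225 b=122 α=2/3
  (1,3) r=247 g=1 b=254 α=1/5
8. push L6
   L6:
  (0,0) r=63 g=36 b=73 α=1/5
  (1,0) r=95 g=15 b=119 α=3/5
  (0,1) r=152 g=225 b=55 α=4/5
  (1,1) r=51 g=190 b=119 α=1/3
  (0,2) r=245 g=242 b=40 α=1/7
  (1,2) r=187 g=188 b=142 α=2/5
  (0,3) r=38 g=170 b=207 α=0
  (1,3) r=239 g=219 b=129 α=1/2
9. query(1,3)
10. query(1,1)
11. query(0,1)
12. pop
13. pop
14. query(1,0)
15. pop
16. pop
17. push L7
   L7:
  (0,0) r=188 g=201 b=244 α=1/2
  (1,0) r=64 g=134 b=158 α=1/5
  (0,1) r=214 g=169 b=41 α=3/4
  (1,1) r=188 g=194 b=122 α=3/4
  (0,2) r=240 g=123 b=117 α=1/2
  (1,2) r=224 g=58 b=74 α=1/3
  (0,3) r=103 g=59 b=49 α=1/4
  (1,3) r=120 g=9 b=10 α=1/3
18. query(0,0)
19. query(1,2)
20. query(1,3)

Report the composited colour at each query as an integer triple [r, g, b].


query (1,3) [L1,L2,L3,L4] — begin 0,0,0
+L1 (α=0) → [0, 0, 0]
+L2 (α=2/3) → [60, 406/3, 446/3]
+L3 (α=2/3) → [404/3, 886/9, 1748/9]
+L4 (α=1/7) → [814/7, 2066/21, 607/3]
= [116, 98, 202]

(0,1) stack=L1,L2,L3,L4; from [0,0,0]:
after L1 α=1: [143, 50, 114]
after L2 α=3/4: [815/4, 275/4, 375/4]
after L3 α=1: [247, 188, 167]
after L4 α=4/5: [383/5, 1176/5, 879/5]
rounded: [77, 235, 176]

(1,3) stack=L1,L2,L3,L4,L5,L6; from [0,0,0]:
+L1 (α=0) → [0, 0, 0]
+L2 (α=2/3) → [60, 406/3, 446/3]
+L3 (α=2/3) → [404/3, 886/9, 1748/9]
+L4 (α=1/7) → [814/7, 2066/21, 607/3]
+L5 (α=1/5) → [997/7, 1657/21, 638/3]
+L6 (α=1/2) → [1335/7, 3128/21, 1025/6]
→ [191, 149, 171]

at x=1,y=1 over L1,L2,L3,L4,L5,L6:
after L1 α=1/2: [86, 171/2, 29]
after L2 α=6/7: [32, 1599/14, 947/7]
after L3 α=4/5: [244/5, 5071/70, 3103/35]
after L4 α=1/2: [289/10, 13191/140, 3803/70]
after L5 α=1/2: [2769/20, 35731/280, 4853/140]
after L6 α=1/3: [1093/10, 20777/140, 13183/210]
→ [109, 148, 63]

query (0,1) [L1,L2,L3,L4,L5,L6] — begin 0,0,0
after L1 α=1: [143, 50, 114]
after L2 α=3/4: [815/4, 275/4, 375/4]
after L3 α=1: [247, 188, 167]
after L4 α=4/5: [383/5, 1176/5, 879/5]
after L5 α=1/2: [464/5, 633/5, 1129/10]
after L6 α=4/5: [3504/25, 5133/25, 3329/50]
→ [140, 205, 67]

(1,0) stack=L1,L2,L3,L4; from [0,0,0]:
+L1 (α=2/7) → [386/7, 92/7, 340/7]
+L2 (α=1/3) → [1724/21, 535/7, 691/7]
+L3 (α=0) → [1724/21, 535/7, 691/7]
+L4 (α=1/2) → [6323/42, 1907/14, 370/7]
= [151, 136, 53]

query (0,0) [L1,L2,L7] — begin 0,0,0
+L1 (α=2/5) → [54/5, 474/5, 454/5]
+L2 (α=4/7) → [1482/35, 226/5, 886/5]
+L7 (α=1/2) → [4031/35, 1231/10, 1053/5]
= [115, 123, 211]

(1,2) stack=L1,L2,L7; from [0,0,0]:
after L1 α=1/3: [127/3, 89/3, 127/3]
after L2 α=1: [134, 174, 43]
after L7 α=1/3: [164, 406/3, 160/3]
= [164, 135, 53]

at x=1,y=3 over L1,L2,L7:
L1 α=0: [0, 0, 0]
L2 α=2/3: [60, 406/3, 446/3]
L7 α=1/3: [80, 839/9, 922/9]
rounded: [80, 93, 102]


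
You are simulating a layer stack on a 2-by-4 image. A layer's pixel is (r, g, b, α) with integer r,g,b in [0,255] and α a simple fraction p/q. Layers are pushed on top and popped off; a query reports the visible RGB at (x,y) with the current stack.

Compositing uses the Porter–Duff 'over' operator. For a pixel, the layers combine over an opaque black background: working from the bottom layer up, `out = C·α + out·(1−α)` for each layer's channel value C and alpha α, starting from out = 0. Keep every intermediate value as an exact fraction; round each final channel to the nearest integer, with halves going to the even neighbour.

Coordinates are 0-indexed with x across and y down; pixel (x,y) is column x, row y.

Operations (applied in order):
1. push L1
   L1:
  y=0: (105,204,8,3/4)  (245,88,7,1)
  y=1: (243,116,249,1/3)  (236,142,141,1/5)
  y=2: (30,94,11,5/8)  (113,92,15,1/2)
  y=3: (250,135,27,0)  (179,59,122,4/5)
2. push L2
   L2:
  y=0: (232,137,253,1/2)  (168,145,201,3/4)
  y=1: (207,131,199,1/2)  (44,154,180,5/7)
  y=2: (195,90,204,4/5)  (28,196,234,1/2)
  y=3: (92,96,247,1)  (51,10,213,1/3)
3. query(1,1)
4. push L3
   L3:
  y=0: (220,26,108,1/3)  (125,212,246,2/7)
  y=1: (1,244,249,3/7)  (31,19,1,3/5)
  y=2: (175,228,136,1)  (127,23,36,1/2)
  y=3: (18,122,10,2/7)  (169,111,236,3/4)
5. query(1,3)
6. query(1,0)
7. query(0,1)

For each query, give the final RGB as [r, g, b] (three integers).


query (1,1) [L1,L2] — begin 0,0,0
+L1 (α=1/5) → [236/5, 142/5, 141/5]
+L2 (α=5/7) → [1572/35, 4134/35, 4782/35]
→ [45, 118, 137]

query (1,3) [L1,L2,L3] — begin 0,0,0
+L1 (α=4/5) → [716/5, 236/5, 488/5]
+L2 (α=1/3) → [1687/15, 174/5, 2041/15]
+L3 (α=3/4) → [2323/15, 1839/20, 12661/60]
rounded: [155, 92, 211]

at x=1,y=0 over L1,L2,L3:
L1 α=1: [245, 88, 7]
L2 α=3/4: [749/4, 523/4, 305/2]
L3 α=2/7: [4745/28, 4311/28, 2509/14]
rounded: [169, 154, 179]

at x=0,y=1 over L1,L2,L3:
after L1 α=1/3: [81, 116/3, 83]
after L2 α=1/2: [144, 509/6, 141]
after L3 α=3/7: [579/7, 3214/21, 1311/7]
= [83, 153, 187]


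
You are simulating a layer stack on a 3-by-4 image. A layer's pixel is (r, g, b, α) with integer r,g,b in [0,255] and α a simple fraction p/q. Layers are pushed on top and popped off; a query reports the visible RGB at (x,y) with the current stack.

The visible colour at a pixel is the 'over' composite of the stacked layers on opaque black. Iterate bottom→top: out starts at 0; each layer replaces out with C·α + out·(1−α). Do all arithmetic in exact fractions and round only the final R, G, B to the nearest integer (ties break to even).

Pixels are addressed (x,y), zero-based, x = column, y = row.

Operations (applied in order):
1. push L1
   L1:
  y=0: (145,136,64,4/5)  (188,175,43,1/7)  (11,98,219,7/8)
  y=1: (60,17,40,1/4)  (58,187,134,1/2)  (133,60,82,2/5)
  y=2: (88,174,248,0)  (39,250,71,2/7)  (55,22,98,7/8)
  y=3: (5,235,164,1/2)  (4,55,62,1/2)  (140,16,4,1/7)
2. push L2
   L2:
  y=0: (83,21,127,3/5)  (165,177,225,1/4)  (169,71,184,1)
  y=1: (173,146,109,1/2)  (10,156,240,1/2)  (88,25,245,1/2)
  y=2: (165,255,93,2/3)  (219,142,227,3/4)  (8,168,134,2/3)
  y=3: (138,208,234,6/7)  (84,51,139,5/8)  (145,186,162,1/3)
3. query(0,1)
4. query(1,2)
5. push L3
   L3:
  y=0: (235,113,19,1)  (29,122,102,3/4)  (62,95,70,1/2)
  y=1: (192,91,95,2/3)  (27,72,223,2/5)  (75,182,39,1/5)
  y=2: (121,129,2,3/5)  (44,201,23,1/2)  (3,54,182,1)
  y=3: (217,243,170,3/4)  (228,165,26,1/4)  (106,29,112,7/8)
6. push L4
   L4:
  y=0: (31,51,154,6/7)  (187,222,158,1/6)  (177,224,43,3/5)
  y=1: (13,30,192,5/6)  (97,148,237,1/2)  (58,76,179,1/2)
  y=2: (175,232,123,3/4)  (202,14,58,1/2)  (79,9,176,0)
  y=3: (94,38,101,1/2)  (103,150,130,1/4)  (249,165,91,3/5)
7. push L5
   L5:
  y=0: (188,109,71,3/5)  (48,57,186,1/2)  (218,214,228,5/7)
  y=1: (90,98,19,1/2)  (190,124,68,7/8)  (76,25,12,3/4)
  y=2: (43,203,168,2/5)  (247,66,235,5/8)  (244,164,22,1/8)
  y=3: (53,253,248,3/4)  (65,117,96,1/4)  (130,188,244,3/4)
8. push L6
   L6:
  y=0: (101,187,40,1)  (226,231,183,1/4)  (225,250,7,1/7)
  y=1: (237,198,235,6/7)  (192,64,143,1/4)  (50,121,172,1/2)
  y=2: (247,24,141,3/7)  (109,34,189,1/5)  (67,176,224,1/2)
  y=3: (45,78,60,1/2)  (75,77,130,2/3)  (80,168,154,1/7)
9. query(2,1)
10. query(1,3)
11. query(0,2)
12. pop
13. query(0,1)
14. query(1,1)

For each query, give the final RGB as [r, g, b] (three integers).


(0,1) stack=L1,L2; from [0,0,0]:
after L1 α=1/4: [15, 17/4, 10]
after L2 α=1/2: [94, 601/8, 119/2]
→ [94, 75, 60]

at x=1,y=2 over L1,L2:
+L1 (α=2/7) → [78/7, 500/7, 142/7]
+L2 (α=3/4) → [4677/28, 1741/14, 4909/28]
→ [167, 124, 175]

(2,1) stack=L1,L2,L3,L4,L5,L6; from [0,0,0]:
L1 α=2/5: [266/5, 24, 164/5]
L2 α=1/2: [353/5, 49/2, 1389/10]
L3 α=1/5: [1787/25, 56, 2973/25]
L4 α=1/2: [3237/50, 66, 3724/25]
L5 α=3/4: [14637/200, 141/4, 1156/25]
L6 α=1/2: [24637/400, 625/8, 2728/25]
rounded: [62, 78, 109]

query (1,3) [L1,L2,L3,L4,L5,L6] — begin 0,0,0
after L1 α=1/2: [2, 55/2, 31]
after L2 α=5/8: [213/4, 675/16, 197/2]
after L3 α=1/4: [1551/16, 4665/64, 643/8]
after L4 α=1/4: [6301/64, 23595/256, 2969/32]
after L5 α=1/4: [23063/256, 100737/1024, 11979/128]
after L6 α=2/3: [61463/768, 258433/3072, 45259/384]
→ [80, 84, 118]

at x=0,y=2 over L1,L2,L3,L4,L5,L6:
+L1 (α=0) → [0, 0, 0]
+L2 (α=2/3) → [110, 170, 62]
+L3 (α=3/5) → [583/5, 727/5, 26]
+L4 (α=3/4) → [802/5, 4207/20, 395/4]
+L5 (α=2/5) → [2836/25, 20741/100, 2529/20]
+L6 (α=3/7) → [4267/25, 22541/175, 4644/35]
= [171, 129, 133]

(0,1) stack=L1,L2,L3,L4,L5; from [0,0,0]:
+L1 (α=1/4) → [15, 17/4, 10]
+L2 (α=1/2) → [94, 601/8, 119/2]
+L3 (α=2/3) → [478/3, 2057/24, 499/6]
+L4 (α=5/6) → [673/18, 5657/144, 6259/36]
+L5 (α=1/2) → [2293/36, 19769/288, 6943/72]
rounded: [64, 69, 96]

query (1,1) [L1,L2,L3,L4,L5] — begin 0,0,0
+L1 (α=1/2) → [29, 187/2, 67]
+L2 (α=1/2) → [39/2, 499/4, 307/2]
+L3 (α=2/5) → [45/2, 2073/20, 1813/10]
+L4 (α=1/2) → [239/4, 5033/40, 4183/20]
+L5 (α=7/8) → [5559/32, 39753/320, 13703/160]
rounded: [174, 124, 86]


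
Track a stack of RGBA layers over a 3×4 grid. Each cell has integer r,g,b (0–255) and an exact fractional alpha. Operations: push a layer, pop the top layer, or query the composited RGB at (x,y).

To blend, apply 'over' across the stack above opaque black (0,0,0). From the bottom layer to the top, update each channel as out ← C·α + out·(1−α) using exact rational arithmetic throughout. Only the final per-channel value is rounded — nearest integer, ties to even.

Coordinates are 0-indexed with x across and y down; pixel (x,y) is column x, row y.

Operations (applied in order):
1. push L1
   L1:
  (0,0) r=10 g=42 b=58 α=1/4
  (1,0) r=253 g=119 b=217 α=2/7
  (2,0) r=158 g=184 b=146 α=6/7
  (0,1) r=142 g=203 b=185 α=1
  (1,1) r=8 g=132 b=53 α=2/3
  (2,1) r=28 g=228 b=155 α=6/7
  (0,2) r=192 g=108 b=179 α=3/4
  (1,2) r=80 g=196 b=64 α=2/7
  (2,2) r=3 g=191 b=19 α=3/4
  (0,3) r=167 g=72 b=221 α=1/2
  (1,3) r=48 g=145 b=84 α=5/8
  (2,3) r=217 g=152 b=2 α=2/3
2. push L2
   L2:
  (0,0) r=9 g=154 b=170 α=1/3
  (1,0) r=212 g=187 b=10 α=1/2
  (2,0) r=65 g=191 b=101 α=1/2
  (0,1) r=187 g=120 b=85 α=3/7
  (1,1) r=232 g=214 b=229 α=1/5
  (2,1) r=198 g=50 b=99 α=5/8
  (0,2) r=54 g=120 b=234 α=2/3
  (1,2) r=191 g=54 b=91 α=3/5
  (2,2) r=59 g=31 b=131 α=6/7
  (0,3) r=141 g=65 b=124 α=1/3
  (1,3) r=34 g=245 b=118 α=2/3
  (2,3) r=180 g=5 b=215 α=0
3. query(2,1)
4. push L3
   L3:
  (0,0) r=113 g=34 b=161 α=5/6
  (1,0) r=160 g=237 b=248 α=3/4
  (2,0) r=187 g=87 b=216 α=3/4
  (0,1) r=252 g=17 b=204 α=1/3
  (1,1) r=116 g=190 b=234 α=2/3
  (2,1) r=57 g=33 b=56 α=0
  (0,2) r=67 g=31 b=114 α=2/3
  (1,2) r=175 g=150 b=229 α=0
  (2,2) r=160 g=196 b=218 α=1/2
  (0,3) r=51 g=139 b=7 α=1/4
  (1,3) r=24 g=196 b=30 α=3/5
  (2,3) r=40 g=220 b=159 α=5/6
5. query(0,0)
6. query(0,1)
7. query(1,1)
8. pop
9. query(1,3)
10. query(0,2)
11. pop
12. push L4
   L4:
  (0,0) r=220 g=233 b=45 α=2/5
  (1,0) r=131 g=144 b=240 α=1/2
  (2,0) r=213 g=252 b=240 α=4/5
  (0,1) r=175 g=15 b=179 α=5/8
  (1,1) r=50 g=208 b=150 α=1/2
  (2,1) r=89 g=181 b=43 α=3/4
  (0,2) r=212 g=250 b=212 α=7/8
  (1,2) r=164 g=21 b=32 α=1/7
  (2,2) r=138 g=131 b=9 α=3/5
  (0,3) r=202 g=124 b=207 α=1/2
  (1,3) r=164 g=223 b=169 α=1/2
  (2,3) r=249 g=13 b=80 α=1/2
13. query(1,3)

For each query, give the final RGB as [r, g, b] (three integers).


at x=2,y=1 over L1,L2:
+L1 (α=6/7) → [24, 1368/7, 930/7]
+L2 (α=5/8) → [531/4, 2927/28, 6255/56]
= [133, 105, 112]

at x=0,y=0 over L1,L2,L3:
L1 α=1/4: [5/2, 21/2, 29/2]
L2 α=1/3: [14/3, 175/3, 199/3]
L3 α=5/6: [1709/18, 685/18, 1307/9]
= [95, 38, 145]

query (0,1) [L1,L2,L3] — begin 0,0,0
+L1 (α=1) → [142, 203, 185]
+L2 (α=3/7) → [1129/7, 1172/7, 995/7]
+L3 (α=1/3) → [4022/21, 821/7, 3418/21]
= [192, 117, 163]

(1,1) stack=L1,L2,L3; from [0,0,0]:
+L1 (α=2/3) → [16/3, 88, 106/3]
+L2 (α=1/5) → [152/3, 566/5, 1111/15]
+L3 (α=2/3) → [848/9, 822/5, 8131/45]
rounded: [94, 164, 181]

(1,3) stack=L1,L2; from [0,0,0]:
after L1 α=5/8: [30, 725/8, 105/2]
after L2 α=2/3: [98/3, 4645/24, 577/6]
rounded: [33, 194, 96]

query (0,2) [L1,L2] — begin 0,0,0
after L1 α=3/4: [144, 81, 537/4]
after L2 α=2/3: [84, 107, 803/4]
rounded: [84, 107, 201]

query (1,3) [L1,L4] — begin 0,0,0
L1 α=5/8: [30, 725/8, 105/2]
L4 α=1/2: [97, 2509/16, 443/4]
→ [97, 157, 111]
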